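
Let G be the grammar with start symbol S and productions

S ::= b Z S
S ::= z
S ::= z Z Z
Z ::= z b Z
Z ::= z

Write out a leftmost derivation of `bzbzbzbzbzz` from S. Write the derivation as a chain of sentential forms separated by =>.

S=>bZS=>bzbZS=>bzbzS=>bzbzbZS=>bzbzbzbZS=>bzbzbzbzbZS=>bzbzbzbzbzS=>bzbzbzbzbzz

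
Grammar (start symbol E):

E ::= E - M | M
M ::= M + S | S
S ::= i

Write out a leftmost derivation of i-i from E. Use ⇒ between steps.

E ⇒ E-M ⇒ M-M ⇒ S-M ⇒ i-M ⇒ i-S ⇒ i-i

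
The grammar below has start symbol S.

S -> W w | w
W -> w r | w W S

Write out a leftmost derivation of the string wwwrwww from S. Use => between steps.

S => Ww   [S -> W w]
Ww => wWSw   [W -> w W S]
wWSw => wwWSSw   [W -> w W S]
wwWSSw => wwwrSSw   [W -> w r]
wwwrSSw => wwwrwSw   [S -> w]
wwwrwSw => wwwrwww   [S -> w]

S => Ww => wWSw => wwWSSw => wwwrSSw => wwwrwSw => wwwrwww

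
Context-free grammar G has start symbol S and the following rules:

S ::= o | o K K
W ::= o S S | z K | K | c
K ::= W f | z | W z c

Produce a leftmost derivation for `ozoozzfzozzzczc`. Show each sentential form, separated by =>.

S=>oKK=>ozK=>ozWzc=>ozKzc=>ozWzczc=>ozoSSzczc=>ozooKKSzczc=>ozooWfKSzczc=>ozoozKfKSzczc=>ozoozzfKSzczc=>ozoozzfzSzczc=>ozoozzfzoKKzczc=>ozoozzfzozKzczc=>ozoozzfzozzzczc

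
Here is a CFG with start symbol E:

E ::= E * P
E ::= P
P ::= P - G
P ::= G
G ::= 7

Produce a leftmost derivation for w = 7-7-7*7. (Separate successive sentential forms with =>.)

E => E*P   [E ::= E * P]
E*P => P*P   [E ::= P]
P*P => P-G*P   [P ::= P - G]
P-G*P => P-G-G*P   [P ::= P - G]
P-G-G*P => G-G-G*P   [P ::= G]
G-G-G*P => 7-G-G*P   [G ::= 7]
7-G-G*P => 7-7-G*P   [G ::= 7]
7-7-G*P => 7-7-7*P   [G ::= 7]
7-7-7*P => 7-7-7*G   [P ::= G]
7-7-7*G => 7-7-7*7   [G ::= 7]

E => E*P => P*P => P-G*P => P-G-G*P => G-G-G*P => 7-G-G*P => 7-7-G*P => 7-7-7*P => 7-7-7*G => 7-7-7*7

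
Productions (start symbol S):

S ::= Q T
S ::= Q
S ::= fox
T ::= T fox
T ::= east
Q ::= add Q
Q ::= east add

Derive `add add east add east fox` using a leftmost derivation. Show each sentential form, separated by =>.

S => Q T   [S ::= Q T]
Q T => add Q T   [Q ::= add Q]
add Q T => add add Q T   [Q ::= add Q]
add add Q T => add add east add T   [Q ::= east add]
add add east add T => add add east add T fox   [T ::= T fox]
add add east add T fox => add add east add east fox   [T ::= east]

S => Q T => add Q T => add add Q T => add add east add T => add add east add T fox => add add east add east fox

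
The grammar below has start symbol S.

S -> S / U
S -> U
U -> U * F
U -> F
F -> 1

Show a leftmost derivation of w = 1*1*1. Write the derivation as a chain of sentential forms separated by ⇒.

S ⇒ U ⇒ U*F ⇒ U*F*F ⇒ F*F*F ⇒ 1*F*F ⇒ 1*1*F ⇒ 1*1*1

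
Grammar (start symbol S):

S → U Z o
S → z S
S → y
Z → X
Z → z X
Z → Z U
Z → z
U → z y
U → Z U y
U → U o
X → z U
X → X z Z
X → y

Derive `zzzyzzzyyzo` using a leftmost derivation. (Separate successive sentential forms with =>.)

S => UZo => ZUyZo => zXUyZo => zXzZUyZo => zzUzZUyZo => zzzyzZUyZo => zzzyzzUyZo => zzzyzzzyyZo => zzzyzzzyyzo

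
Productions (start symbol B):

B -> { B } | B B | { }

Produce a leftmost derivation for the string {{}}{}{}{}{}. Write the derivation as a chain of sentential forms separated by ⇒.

B ⇒ BB   [B -> B B]
BB ⇒ BBB   [B -> B B]
BBB ⇒ BBBB   [B -> B B]
BBBB ⇒ BBBBB   [B -> B B]
BBBBB ⇒ {B}BBBB   [B -> { B }]
{B}BBBB ⇒ {{}}BBBB   [B -> { }]
{{}}BBBB ⇒ {{}}{}BBB   [B -> { }]
{{}}{}BBB ⇒ {{}}{}{}BB   [B -> { }]
{{}}{}{}BB ⇒ {{}}{}{}{}B   [B -> { }]
{{}}{}{}{}B ⇒ {{}}{}{}{}{}   [B -> { }]

B ⇒ BB ⇒ BBB ⇒ BBBB ⇒ BBBBB ⇒ {B}BBBB ⇒ {{}}BBBB ⇒ {{}}{}BBB ⇒ {{}}{}{}BB ⇒ {{}}{}{}{}B ⇒ {{}}{}{}{}{}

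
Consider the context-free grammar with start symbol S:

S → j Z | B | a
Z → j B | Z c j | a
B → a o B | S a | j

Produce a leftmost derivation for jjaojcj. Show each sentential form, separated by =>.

S => jZ   [S → j Z]
jZ => jZcj   [Z → Z c j]
jZcj => jjBcj   [Z → j B]
jjBcj => jjaoBcj   [B → a o B]
jjaoBcj => jjaojcj   [B → j]

S => jZ => jZcj => jjBcj => jjaoBcj => jjaojcj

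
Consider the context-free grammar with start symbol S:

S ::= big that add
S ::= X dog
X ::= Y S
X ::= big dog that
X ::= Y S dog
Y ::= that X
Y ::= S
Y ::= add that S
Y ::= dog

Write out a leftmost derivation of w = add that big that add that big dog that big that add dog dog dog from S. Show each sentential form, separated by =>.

S => X dog => Y S dog dog => add that S S dog dog => add that big that add S dog dog => add that big that add X dog dog dog => add that big that add Y S dog dog dog => add that big that add that X S dog dog dog => add that big that add that big dog that S dog dog dog => add that big that add that big dog that big that add dog dog dog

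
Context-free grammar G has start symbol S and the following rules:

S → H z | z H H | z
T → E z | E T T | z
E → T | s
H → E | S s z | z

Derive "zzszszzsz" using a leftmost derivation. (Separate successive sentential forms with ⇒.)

S ⇒ zHH ⇒ zEH ⇒ zTH ⇒ zzH ⇒ zzSsz ⇒ zzHzsz ⇒ zzSszzsz ⇒ zzHzszzsz ⇒ zzEzszzsz ⇒ zzszszzsz

S ⇒ zHH   [S → z H H]
zHH ⇒ zEH   [H → E]
zEH ⇒ zTH   [E → T]
zTH ⇒ zzH   [T → z]
zzH ⇒ zzSsz   [H → S s z]
zzSsz ⇒ zzHzsz   [S → H z]
zzHzsz ⇒ zzSszzsz   [H → S s z]
zzSszzsz ⇒ zzHzszzsz   [S → H z]
zzHzszzsz ⇒ zzEzszzsz   [H → E]
zzEzszzsz ⇒ zzszszzsz   [E → s]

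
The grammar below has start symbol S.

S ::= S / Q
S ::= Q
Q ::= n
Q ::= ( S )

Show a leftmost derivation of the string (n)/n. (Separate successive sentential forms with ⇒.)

S ⇒ S/Q ⇒ Q/Q ⇒ (S)/Q ⇒ (Q)/Q ⇒ (n)/Q ⇒ (n)/n

S ⇒ S/Q   [S ::= S / Q]
S/Q ⇒ Q/Q   [S ::= Q]
Q/Q ⇒ (S)/Q   [Q ::= ( S )]
(S)/Q ⇒ (Q)/Q   [S ::= Q]
(Q)/Q ⇒ (n)/Q   [Q ::= n]
(n)/Q ⇒ (n)/n   [Q ::= n]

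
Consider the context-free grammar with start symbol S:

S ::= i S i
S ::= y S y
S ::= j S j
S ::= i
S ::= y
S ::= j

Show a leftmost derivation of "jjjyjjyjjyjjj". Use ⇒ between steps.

S ⇒ jSj   [S ::= j S j]
jSj ⇒ jjSjj   [S ::= j S j]
jjSjj ⇒ jjjSjjj   [S ::= j S j]
jjjSjjj ⇒ jjjySyjjj   [S ::= y S y]
jjjySyjjj ⇒ jjjyjSjyjjj   [S ::= j S j]
jjjyjSjyjjj ⇒ jjjyjjSjjyjjj   [S ::= j S j]
jjjyjjSjjyjjj ⇒ jjjyjjyjjyjjj   [S ::= y]

S ⇒ jSj ⇒ jjSjj ⇒ jjjSjjj ⇒ jjjySyjjj ⇒ jjjyjSjyjjj ⇒ jjjyjjSjjyjjj ⇒ jjjyjjyjjyjjj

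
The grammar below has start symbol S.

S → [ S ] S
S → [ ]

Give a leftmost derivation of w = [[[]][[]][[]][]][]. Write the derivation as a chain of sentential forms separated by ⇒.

S ⇒ [S]S ⇒ [[S]S]S ⇒ [[[]]S]S ⇒ [[[]][S]S]S ⇒ [[[]][[]]S]S ⇒ [[[]][[]][S]S]S ⇒ [[[]][[]][[]]S]S ⇒ [[[]][[]][[]][]]S ⇒ [[[]][[]][[]][]][]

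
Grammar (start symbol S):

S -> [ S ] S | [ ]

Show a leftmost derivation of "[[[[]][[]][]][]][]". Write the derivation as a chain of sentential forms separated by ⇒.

S ⇒ [S]S ⇒ [[S]S]S ⇒ [[[S]S]S]S ⇒ [[[[]]S]S]S ⇒ [[[[]][S]S]S]S ⇒ [[[[]][[]]S]S]S ⇒ [[[[]][[]][]]S]S ⇒ [[[[]][[]][]][]]S ⇒ [[[[]][[]][]][]][]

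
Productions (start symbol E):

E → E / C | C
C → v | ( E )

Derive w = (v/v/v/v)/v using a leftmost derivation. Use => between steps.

E=>E/C=>C/C=>(E)/C=>(E/C)/C=>(E/C/C)/C=>(E/C/C/C)/C=>(C/C/C/C)/C=>(v/C/C/C)/C=>(v/v/C/C)/C=>(v/v/v/C)/C=>(v/v/v/v)/C=>(v/v/v/v)/v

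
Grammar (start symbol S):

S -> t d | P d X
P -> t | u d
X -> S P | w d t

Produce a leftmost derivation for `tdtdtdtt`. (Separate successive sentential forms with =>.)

S => PdX   [S -> P d X]
PdX => tdX   [P -> t]
tdX => tdSP   [X -> S P]
tdSP => tdPdXP   [S -> P d X]
tdPdXP => tdtdXP   [P -> t]
tdtdXP => tdtdSPP   [X -> S P]
tdtdSPP => tdtdtdPP   [S -> t d]
tdtdtdPP => tdtdtdtP   [P -> t]
tdtdtdtP => tdtdtdtt   [P -> t]

S=>PdX=>tdX=>tdSP=>tdPdXP=>tdtdXP=>tdtdSPP=>tdtdtdPP=>tdtdtdtP=>tdtdtdtt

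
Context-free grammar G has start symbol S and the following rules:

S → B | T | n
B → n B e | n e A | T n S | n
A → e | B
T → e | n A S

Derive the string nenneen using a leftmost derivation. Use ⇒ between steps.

S ⇒ T ⇒ nAS ⇒ neS ⇒ neT ⇒ nenAS ⇒ nenBS ⇒ nenneAS ⇒ nenneeS ⇒ nenneen

S ⇒ T   [S → T]
T ⇒ nAS   [T → n A S]
nAS ⇒ neS   [A → e]
neS ⇒ neT   [S → T]
neT ⇒ nenAS   [T → n A S]
nenAS ⇒ nenBS   [A → B]
nenBS ⇒ nenneAS   [B → n e A]
nenneAS ⇒ nenneeS   [A → e]
nenneeS ⇒ nenneen   [S → n]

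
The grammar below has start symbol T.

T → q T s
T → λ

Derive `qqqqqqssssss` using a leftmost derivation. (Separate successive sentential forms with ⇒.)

T⇒qTs⇒qqTss⇒qqqTsss⇒qqqqTssss⇒qqqqqTsssss⇒qqqqqqTssssss⇒qqqqqqssssss

T ⇒ qTs   [T → q T s]
qTs ⇒ qqTss   [T → q T s]
qqTss ⇒ qqqTsss   [T → q T s]
qqqTsss ⇒ qqqqTssss   [T → q T s]
qqqqTssss ⇒ qqqqqTsssss   [T → q T s]
qqqqqTsssss ⇒ qqqqqqTssssss   [T → q T s]
qqqqqqTssssss ⇒ qqqqqqssssss   [T → λ]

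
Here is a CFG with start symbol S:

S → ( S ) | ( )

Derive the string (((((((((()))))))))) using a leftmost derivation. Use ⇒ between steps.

S⇒(S)⇒((S))⇒(((S)))⇒((((S))))⇒(((((S)))))⇒((((((S))))))⇒(((((((S)))))))⇒((((((((S))))))))⇒(((((((((S)))))))))⇒(((((((((())))))))))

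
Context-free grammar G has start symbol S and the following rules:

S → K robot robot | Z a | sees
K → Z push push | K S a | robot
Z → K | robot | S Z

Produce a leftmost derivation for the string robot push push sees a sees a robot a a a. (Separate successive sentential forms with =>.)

S => Z a => K a => K S a a => K S a S a a => K S a S a S a a => Z push push S a S a S a a => robot push push S a S a S a a => robot push push sees a S a S a a => robot push push sees a sees a S a a => robot push push sees a sees a Z a a a => robot push push sees a sees a robot a a a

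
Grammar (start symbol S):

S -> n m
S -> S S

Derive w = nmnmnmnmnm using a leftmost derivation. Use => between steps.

S=>SS=>SSS=>SSSS=>SSSSS=>nmSSSS=>nmnmSSS=>nmnmnmSS=>nmnmnmnmS=>nmnmnmnmnm

S => SS   [S -> S S]
SS => SSS   [S -> S S]
SSS => SSSS   [S -> S S]
SSSS => SSSSS   [S -> S S]
SSSSS => nmSSSS   [S -> n m]
nmSSSS => nmnmSSS   [S -> n m]
nmnmSSS => nmnmnmSS   [S -> n m]
nmnmnmSS => nmnmnmnmS   [S -> n m]
nmnmnmnmS => nmnmnmnmnm   [S -> n m]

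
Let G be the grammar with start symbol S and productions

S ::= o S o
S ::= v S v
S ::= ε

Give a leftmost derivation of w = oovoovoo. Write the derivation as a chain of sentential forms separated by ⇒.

S⇒oSo⇒ooSoo⇒oovSvoo⇒oovoSovoo⇒oovoovoo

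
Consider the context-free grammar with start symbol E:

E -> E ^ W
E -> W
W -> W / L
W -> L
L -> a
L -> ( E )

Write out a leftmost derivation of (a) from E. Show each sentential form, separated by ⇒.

E⇒W⇒L⇒(E)⇒(W)⇒(L)⇒(a)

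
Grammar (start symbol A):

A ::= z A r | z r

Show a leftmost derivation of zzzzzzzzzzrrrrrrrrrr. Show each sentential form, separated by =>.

A => zAr => zzArr => zzzArrr => zzzzArrrr => zzzzzArrrrr => zzzzzzArrrrrr => zzzzzzzArrrrrrr => zzzzzzzzArrrrrrrr => zzzzzzzzzArrrrrrrrr => zzzzzzzzzzrrrrrrrrrr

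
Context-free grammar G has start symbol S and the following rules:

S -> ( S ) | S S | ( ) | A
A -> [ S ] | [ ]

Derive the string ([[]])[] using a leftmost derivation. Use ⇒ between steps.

S ⇒ SS   [S -> S S]
SS ⇒ (S)S   [S -> ( S )]
(S)S ⇒ (A)S   [S -> A]
(A)S ⇒ ([S])S   [A -> [ S ]]
([S])S ⇒ ([A])S   [S -> A]
([A])S ⇒ ([[]])S   [A -> [ ]]
([[]])S ⇒ ([[]])A   [S -> A]
([[]])A ⇒ ([[]])[]   [A -> [ ]]

S⇒SS⇒(S)S⇒(A)S⇒([S])S⇒([A])S⇒([[]])S⇒([[]])A⇒([[]])[]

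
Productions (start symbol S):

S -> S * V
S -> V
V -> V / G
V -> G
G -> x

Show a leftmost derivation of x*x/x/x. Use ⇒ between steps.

S ⇒ S*V   [S -> S * V]
S*V ⇒ V*V   [S -> V]
V*V ⇒ G*V   [V -> G]
G*V ⇒ x*V   [G -> x]
x*V ⇒ x*V/G   [V -> V / G]
x*V/G ⇒ x*V/G/G   [V -> V / G]
x*V/G/G ⇒ x*G/G/G   [V -> G]
x*G/G/G ⇒ x*x/G/G   [G -> x]
x*x/G/G ⇒ x*x/x/G   [G -> x]
x*x/x/G ⇒ x*x/x/x   [G -> x]

S ⇒ S*V ⇒ V*V ⇒ G*V ⇒ x*V ⇒ x*V/G ⇒ x*V/G/G ⇒ x*G/G/G ⇒ x*x/G/G ⇒ x*x/x/G ⇒ x*x/x/x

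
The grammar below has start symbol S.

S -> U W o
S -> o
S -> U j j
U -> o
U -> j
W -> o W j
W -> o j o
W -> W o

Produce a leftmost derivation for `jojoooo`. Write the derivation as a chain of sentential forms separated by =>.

S=>UWo=>jWo=>jWoo=>jWooo=>jojoooo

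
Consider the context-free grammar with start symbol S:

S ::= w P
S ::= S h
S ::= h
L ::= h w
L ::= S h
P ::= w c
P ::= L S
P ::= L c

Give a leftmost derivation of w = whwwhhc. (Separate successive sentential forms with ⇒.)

S⇒wP⇒wLS⇒whwS⇒whwwP⇒whwwLc⇒whwwShc⇒whwwhhc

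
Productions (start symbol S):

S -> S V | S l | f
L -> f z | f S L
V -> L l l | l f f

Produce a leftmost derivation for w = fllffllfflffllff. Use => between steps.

S => SV => SlV => SVlV => SVVlV => SlVVlV => SVlVVlV => SlVlVVlV => flVlVVlV => fllfflVVlV => fllffllffVlV => fllffllfflfflV => fllffllfflffllff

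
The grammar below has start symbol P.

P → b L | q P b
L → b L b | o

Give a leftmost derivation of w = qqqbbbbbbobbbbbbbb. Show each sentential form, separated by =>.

P => qPb   [P → q P b]
qPb => qqPbb   [P → q P b]
qqPbb => qqqPbbb   [P → q P b]
qqqPbbb => qqqbLbbb   [P → b L]
qqqbLbbb => qqqbbLbbbb   [L → b L b]
qqqbbLbbbb => qqqbbbLbbbbb   [L → b L b]
qqqbbbLbbbbb => qqqbbbbLbbbbbb   [L → b L b]
qqqbbbbLbbbbbb => qqqbbbbbLbbbbbbb   [L → b L b]
qqqbbbbbLbbbbbbb => qqqbbbbbbLbbbbbbbb   [L → b L b]
qqqbbbbbbLbbbbbbbb => qqqbbbbbbobbbbbbbb   [L → o]

P=>qPb=>qqPbb=>qqqPbbb=>qqqbLbbb=>qqqbbLbbbb=>qqqbbbLbbbbb=>qqqbbbbLbbbbbb=>qqqbbbbbLbbbbbbb=>qqqbbbbbbLbbbbbbbb=>qqqbbbbbbobbbbbbbb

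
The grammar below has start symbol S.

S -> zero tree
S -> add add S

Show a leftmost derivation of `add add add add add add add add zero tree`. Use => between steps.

S => add add S => add add add add S => add add add add add add S => add add add add add add add add S => add add add add add add add add zero tree

S => add add S   [S -> add add S]
add add S => add add add add S   [S -> add add S]
add add add add S => add add add add add add S   [S -> add add S]
add add add add add add S => add add add add add add add add S   [S -> add add S]
add add add add add add add add S => add add add add add add add add zero tree   [S -> zero tree]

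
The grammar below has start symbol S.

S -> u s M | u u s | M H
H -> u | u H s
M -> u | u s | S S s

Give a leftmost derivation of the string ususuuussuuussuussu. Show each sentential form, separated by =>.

S => MH => SSsH => usMSsH => usSSsSsH => usMHSsSsH => usSSsHSsSsH => usMHSsHSsSsH => ususHSsHSsSsH => ususuSsHSsSsH => ususuuussHSsSsH => ususuuussuSsSsH => ususuuussuuussSsH => ususuuussuuussuussH => ususuuussuuussuussu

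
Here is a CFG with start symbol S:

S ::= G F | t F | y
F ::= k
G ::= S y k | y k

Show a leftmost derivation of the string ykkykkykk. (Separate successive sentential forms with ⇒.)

S ⇒ GF   [S ::= G F]
GF ⇒ SykF   [G ::= S y k]
SykF ⇒ GFykF   [S ::= G F]
GFykF ⇒ SykFykF   [G ::= S y k]
SykFykF ⇒ GFykFykF   [S ::= G F]
GFykFykF ⇒ ykFykFykF   [G ::= y k]
ykFykFykF ⇒ ykkykFykF   [F ::= k]
ykkykFykF ⇒ ykkykkykF   [F ::= k]
ykkykkykF ⇒ ykkykkykk   [F ::= k]

S ⇒ GF ⇒ SykF ⇒ GFykF ⇒ SykFykF ⇒ GFykFykF ⇒ ykFykFykF ⇒ ykkykFykF ⇒ ykkykkykF ⇒ ykkykkykk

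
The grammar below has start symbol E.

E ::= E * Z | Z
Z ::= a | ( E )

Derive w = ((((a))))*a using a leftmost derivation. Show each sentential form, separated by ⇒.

E ⇒ E*Z ⇒ Z*Z ⇒ (E)*Z ⇒ (Z)*Z ⇒ ((E))*Z ⇒ ((Z))*Z ⇒ (((E)))*Z ⇒ (((Z)))*Z ⇒ ((((E))))*Z ⇒ ((((Z))))*Z ⇒ ((((a))))*Z ⇒ ((((a))))*a

E ⇒ E*Z   [E ::= E * Z]
E*Z ⇒ Z*Z   [E ::= Z]
Z*Z ⇒ (E)*Z   [Z ::= ( E )]
(E)*Z ⇒ (Z)*Z   [E ::= Z]
(Z)*Z ⇒ ((E))*Z   [Z ::= ( E )]
((E))*Z ⇒ ((Z))*Z   [E ::= Z]
((Z))*Z ⇒ (((E)))*Z   [Z ::= ( E )]
(((E)))*Z ⇒ (((Z)))*Z   [E ::= Z]
(((Z)))*Z ⇒ ((((E))))*Z   [Z ::= ( E )]
((((E))))*Z ⇒ ((((Z))))*Z   [E ::= Z]
((((Z))))*Z ⇒ ((((a))))*Z   [Z ::= a]
((((a))))*Z ⇒ ((((a))))*a   [Z ::= a]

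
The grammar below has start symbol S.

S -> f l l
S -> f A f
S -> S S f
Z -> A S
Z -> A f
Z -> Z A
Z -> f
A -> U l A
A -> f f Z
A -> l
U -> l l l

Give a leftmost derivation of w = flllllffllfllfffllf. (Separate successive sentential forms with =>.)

S => SSf => SSfSf => fAfSfSf => fUlAfSfSf => fllllAfSfSf => flllllfSfSf => flllllfSSffSf => flllllffllSffSf => flllllffllfllffSf => flllllffllfllfffllf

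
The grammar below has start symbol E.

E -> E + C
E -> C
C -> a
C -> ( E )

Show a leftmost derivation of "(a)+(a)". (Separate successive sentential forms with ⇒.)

E ⇒ E+C ⇒ C+C ⇒ (E)+C ⇒ (C)+C ⇒ (a)+C ⇒ (a)+(E) ⇒ (a)+(C) ⇒ (a)+(a)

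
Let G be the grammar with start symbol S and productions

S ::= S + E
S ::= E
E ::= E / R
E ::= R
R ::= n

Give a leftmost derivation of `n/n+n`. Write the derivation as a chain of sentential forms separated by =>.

S => S+E => E+E => E/R+E => R/R+E => n/R+E => n/n+E => n/n+R => n/n+n

S => S+E   [S ::= S + E]
S+E => E+E   [S ::= E]
E+E => E/R+E   [E ::= E / R]
E/R+E => R/R+E   [E ::= R]
R/R+E => n/R+E   [R ::= n]
n/R+E => n/n+E   [R ::= n]
n/n+E => n/n+R   [E ::= R]
n/n+R => n/n+n   [R ::= n]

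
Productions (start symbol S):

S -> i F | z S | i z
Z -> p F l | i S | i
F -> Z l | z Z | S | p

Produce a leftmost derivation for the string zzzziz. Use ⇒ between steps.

S⇒zS⇒zzS⇒zzzS⇒zzzzS⇒zzzziz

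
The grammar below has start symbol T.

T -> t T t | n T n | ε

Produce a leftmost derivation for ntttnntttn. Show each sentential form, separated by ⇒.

T ⇒ nTn ⇒ ntTtn ⇒ nttTttn ⇒ ntttTtttn ⇒ ntttnTntttn ⇒ ntttnntttn

T ⇒ nTn   [T -> n T n]
nTn ⇒ ntTtn   [T -> t T t]
ntTtn ⇒ nttTttn   [T -> t T t]
nttTttn ⇒ ntttTtttn   [T -> t T t]
ntttTtttn ⇒ ntttnTntttn   [T -> n T n]
ntttnTntttn ⇒ ntttnntttn   [T -> ε]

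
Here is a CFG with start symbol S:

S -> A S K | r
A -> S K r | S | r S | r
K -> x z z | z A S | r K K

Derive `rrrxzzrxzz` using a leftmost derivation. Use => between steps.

S => ASK => SSK => ASKSK => rSSKSK => rrSKSK => rrrKSK => rrrxzzSK => rrrxzzrK => rrrxzzrxzz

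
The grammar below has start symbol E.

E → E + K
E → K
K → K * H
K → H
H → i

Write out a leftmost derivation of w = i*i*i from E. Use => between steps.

E => K => K*H => K*H*H => H*H*H => i*H*H => i*i*H => i*i*i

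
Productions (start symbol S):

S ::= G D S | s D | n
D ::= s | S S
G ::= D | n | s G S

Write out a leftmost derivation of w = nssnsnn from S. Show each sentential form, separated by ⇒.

S ⇒ GDS ⇒ nDS ⇒ nSSS ⇒ nsDSS ⇒ nssSS ⇒ nssGDSS ⇒ nssnDSS ⇒ nssnsSS ⇒ nssnsnS ⇒ nssnsnn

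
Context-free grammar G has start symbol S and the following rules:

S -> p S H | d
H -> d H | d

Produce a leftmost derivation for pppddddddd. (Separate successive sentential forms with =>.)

S=>pSH=>ppSHH=>pppSHHH=>pppdHHH=>pppddHHH=>pppdddHH=>pppddddHH=>pppdddddHH=>pppddddddH=>pppddddddd

S => pSH   [S -> p S H]
pSH => ppSHH   [S -> p S H]
ppSHH => pppSHHH   [S -> p S H]
pppSHHH => pppdHHH   [S -> d]
pppdHHH => pppddHHH   [H -> d H]
pppddHHH => pppdddHH   [H -> d]
pppdddHH => pppddddHH   [H -> d H]
pppddddHH => pppdddddHH   [H -> d H]
pppdddddHH => pppddddddH   [H -> d]
pppddddddH => pppddddddd   [H -> d]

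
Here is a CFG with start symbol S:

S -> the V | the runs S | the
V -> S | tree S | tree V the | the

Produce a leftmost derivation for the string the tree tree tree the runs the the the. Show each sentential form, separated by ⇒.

S ⇒ the V ⇒ the tree V the ⇒ the tree tree V the the ⇒ the tree tree tree S the the ⇒ the tree tree tree the runs S the the ⇒ the tree tree tree the runs the the the

S ⇒ the V   [S -> the V]
the V ⇒ the tree V the   [V -> tree V the]
the tree V the ⇒ the tree tree V the the   [V -> tree V the]
the tree tree V the the ⇒ the tree tree tree S the the   [V -> tree S]
the tree tree tree S the the ⇒ the tree tree tree the runs S the the   [S -> the runs S]
the tree tree tree the runs S the the ⇒ the tree tree tree the runs the the the   [S -> the]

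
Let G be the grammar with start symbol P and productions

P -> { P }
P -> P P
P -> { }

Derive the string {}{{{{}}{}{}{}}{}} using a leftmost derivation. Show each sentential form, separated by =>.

P => PP   [P -> P P]
PP => {}P   [P -> { }]
{}P => {}{P}   [P -> { P }]
{}{P} => {}{PP}   [P -> P P]
{}{PP} => {}{{P}P}   [P -> { P }]
{}{{P}P} => {}{{PP}P}   [P -> P P]
{}{{PP}P} => {}{{PPP}P}   [P -> P P]
{}{{PPP}P} => {}{{PPPP}P}   [P -> P P]
{}{{PPPP}P} => {}{{{P}PPP}P}   [P -> { P }]
{}{{{P}PPP}P} => {}{{{{}}PPP}P}   [P -> { }]
{}{{{{}}PPP}P} => {}{{{{}}{}PP}P}   [P -> { }]
{}{{{{}}{}PP}P} => {}{{{{}}{}{}P}P}   [P -> { }]
{}{{{{}}{}{}P}P} => {}{{{{}}{}{}{}}P}   [P -> { }]
{}{{{{}}{}{}{}}P} => {}{{{{}}{}{}{}}{}}   [P -> { }]

P => PP => {}P => {}{P} => {}{PP} => {}{{P}P} => {}{{PP}P} => {}{{PPP}P} => {}{{PPPP}P} => {}{{{P}PPP}P} => {}{{{{}}PPP}P} => {}{{{{}}{}PP}P} => {}{{{{}}{}{}P}P} => {}{{{{}}{}{}{}}P} => {}{{{{}}{}{}{}}{}}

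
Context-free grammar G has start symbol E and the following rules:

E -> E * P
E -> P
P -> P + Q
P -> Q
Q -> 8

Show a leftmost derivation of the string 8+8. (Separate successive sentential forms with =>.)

E=>P=>P+Q=>Q+Q=>8+Q=>8+8

E => P   [E -> P]
P => P+Q   [P -> P + Q]
P+Q => Q+Q   [P -> Q]
Q+Q => 8+Q   [Q -> 8]
8+Q => 8+8   [Q -> 8]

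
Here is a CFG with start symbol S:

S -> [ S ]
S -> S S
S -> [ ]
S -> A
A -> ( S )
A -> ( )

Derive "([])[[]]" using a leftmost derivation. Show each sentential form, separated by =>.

S=>SS=>AS=>(S)S=>([])S=>([])[S]=>([])[[]]

S => SS   [S -> S S]
SS => AS   [S -> A]
AS => (S)S   [A -> ( S )]
(S)S => ([])S   [S -> [ ]]
([])S => ([])[S]   [S -> [ S ]]
([])[S] => ([])[[]]   [S -> [ ]]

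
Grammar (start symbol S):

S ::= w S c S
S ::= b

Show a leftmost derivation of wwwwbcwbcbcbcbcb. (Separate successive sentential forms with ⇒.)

S ⇒ wScS ⇒ wwScScS ⇒ wwwScScScS ⇒ wwwwScScScScS ⇒ wwwwbcScScScS ⇒ wwwwbcwScScScScS ⇒ wwwwbcwbcScScScS ⇒ wwwwbcwbcbcScScS ⇒ wwwwbcwbcbcbcScS ⇒ wwwwbcwbcbcbcbcS ⇒ wwwwbcwbcbcbcbcb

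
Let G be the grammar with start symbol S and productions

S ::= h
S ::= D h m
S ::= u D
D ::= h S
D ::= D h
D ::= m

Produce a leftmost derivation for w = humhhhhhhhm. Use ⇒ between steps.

S⇒Dhm⇒Dhhm⇒Dhhhm⇒Dhhhhm⇒Dhhhhhm⇒Dhhhhhhm⇒hShhhhhhm⇒huDhhhhhhm⇒huDhhhhhhhm⇒humhhhhhhhm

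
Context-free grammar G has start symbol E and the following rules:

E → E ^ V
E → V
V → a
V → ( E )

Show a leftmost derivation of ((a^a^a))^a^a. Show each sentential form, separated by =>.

E=>E^V=>E^V^V=>V^V^V=>(E)^V^V=>(V)^V^V=>((E))^V^V=>((E^V))^V^V=>((E^V^V))^V^V=>((V^V^V))^V^V=>((a^V^V))^V^V=>((a^a^V))^V^V=>((a^a^a))^V^V=>((a^a^a))^a^V=>((a^a^a))^a^a

E => E^V   [E → E ^ V]
E^V => E^V^V   [E → E ^ V]
E^V^V => V^V^V   [E → V]
V^V^V => (E)^V^V   [V → ( E )]
(E)^V^V => (V)^V^V   [E → V]
(V)^V^V => ((E))^V^V   [V → ( E )]
((E))^V^V => ((E^V))^V^V   [E → E ^ V]
((E^V))^V^V => ((E^V^V))^V^V   [E → E ^ V]
((E^V^V))^V^V => ((V^V^V))^V^V   [E → V]
((V^V^V))^V^V => ((a^V^V))^V^V   [V → a]
((a^V^V))^V^V => ((a^a^V))^V^V   [V → a]
((a^a^V))^V^V => ((a^a^a))^V^V   [V → a]
((a^a^a))^V^V => ((a^a^a))^a^V   [V → a]
((a^a^a))^a^V => ((a^a^a))^a^a   [V → a]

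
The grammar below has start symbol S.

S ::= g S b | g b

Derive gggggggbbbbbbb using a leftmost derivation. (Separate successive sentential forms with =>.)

S => gSb   [S ::= g S b]
gSb => ggSbb   [S ::= g S b]
ggSbb => gggSbbb   [S ::= g S b]
gggSbbb => ggggSbbbb   [S ::= g S b]
ggggSbbbb => gggggSbbbbb   [S ::= g S b]
gggggSbbbbb => ggggggSbbbbbb   [S ::= g S b]
ggggggSbbbbbb => gggggggbbbbbbb   [S ::= g b]

S => gSb => ggSbb => gggSbbb => ggggSbbbb => gggggSbbbbb => ggggggSbbbbbb => gggggggbbbbbbb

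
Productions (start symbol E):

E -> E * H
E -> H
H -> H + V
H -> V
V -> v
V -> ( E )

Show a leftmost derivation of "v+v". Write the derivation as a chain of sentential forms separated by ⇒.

E ⇒ H ⇒ H+V ⇒ V+V ⇒ v+V ⇒ v+v

E ⇒ H   [E -> H]
H ⇒ H+V   [H -> H + V]
H+V ⇒ V+V   [H -> V]
V+V ⇒ v+V   [V -> v]
v+V ⇒ v+v   [V -> v]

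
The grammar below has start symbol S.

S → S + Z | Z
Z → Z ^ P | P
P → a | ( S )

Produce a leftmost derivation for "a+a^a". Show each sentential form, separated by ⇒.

S ⇒ S+Z   [S → S + Z]
S+Z ⇒ Z+Z   [S → Z]
Z+Z ⇒ P+Z   [Z → P]
P+Z ⇒ a+Z   [P → a]
a+Z ⇒ a+Z^P   [Z → Z ^ P]
a+Z^P ⇒ a+P^P   [Z → P]
a+P^P ⇒ a+a^P   [P → a]
a+a^P ⇒ a+a^a   [P → a]

S ⇒ S+Z ⇒ Z+Z ⇒ P+Z ⇒ a+Z ⇒ a+Z^P ⇒ a+P^P ⇒ a+a^P ⇒ a+a^a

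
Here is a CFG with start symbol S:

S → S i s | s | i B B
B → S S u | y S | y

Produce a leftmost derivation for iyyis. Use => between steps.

S => Sis => iBBis => iyBis => iyyis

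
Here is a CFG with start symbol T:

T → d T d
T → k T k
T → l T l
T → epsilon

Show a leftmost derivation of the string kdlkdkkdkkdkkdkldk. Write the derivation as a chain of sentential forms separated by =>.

T=>kTk=>kdTdk=>kdlTldk=>kdlkTkldk=>kdlkdTdkldk=>kdlkdkTkdkldk=>kdlkdkkTkkdkldk=>kdlkdkkdTdkkdkldk=>kdlkdkkdkTkdkkdkldk=>kdlkdkkdkkdkkdkldk

T => kTk   [T → k T k]
kTk => kdTdk   [T → d T d]
kdTdk => kdlTldk   [T → l T l]
kdlTldk => kdlkTkldk   [T → k T k]
kdlkTkldk => kdlkdTdkldk   [T → d T d]
kdlkdTdkldk => kdlkdkTkdkldk   [T → k T k]
kdlkdkTkdkldk => kdlkdkkTkkdkldk   [T → k T k]
kdlkdkkTkkdkldk => kdlkdkkdTdkkdkldk   [T → d T d]
kdlkdkkdTdkkdkldk => kdlkdkkdkTkdkkdkldk   [T → k T k]
kdlkdkkdkTkdkkdkldk => kdlkdkkdkkdkkdkldk   [T → epsilon]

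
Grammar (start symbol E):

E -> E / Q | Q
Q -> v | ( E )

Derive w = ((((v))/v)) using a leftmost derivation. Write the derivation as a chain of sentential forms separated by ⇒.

E ⇒ Q ⇒ (E) ⇒ (Q) ⇒ ((E)) ⇒ ((E/Q)) ⇒ ((Q/Q)) ⇒ (((E)/Q)) ⇒ (((Q)/Q)) ⇒ ((((E))/Q)) ⇒ ((((Q))/Q)) ⇒ ((((v))/Q)) ⇒ ((((v))/v))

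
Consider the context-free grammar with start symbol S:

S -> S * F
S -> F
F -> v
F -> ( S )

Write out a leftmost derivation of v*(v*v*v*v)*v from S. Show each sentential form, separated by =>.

S=>S*F=>S*F*F=>F*F*F=>v*F*F=>v*(S)*F=>v*(S*F)*F=>v*(S*F*F)*F=>v*(S*F*F*F)*F=>v*(F*F*F*F)*F=>v*(v*F*F*F)*F=>v*(v*v*F*F)*F=>v*(v*v*v*F)*F=>v*(v*v*v*v)*F=>v*(v*v*v*v)*v

S => S*F   [S -> S * F]
S*F => S*F*F   [S -> S * F]
S*F*F => F*F*F   [S -> F]
F*F*F => v*F*F   [F -> v]
v*F*F => v*(S)*F   [F -> ( S )]
v*(S)*F => v*(S*F)*F   [S -> S * F]
v*(S*F)*F => v*(S*F*F)*F   [S -> S * F]
v*(S*F*F)*F => v*(S*F*F*F)*F   [S -> S * F]
v*(S*F*F*F)*F => v*(F*F*F*F)*F   [S -> F]
v*(F*F*F*F)*F => v*(v*F*F*F)*F   [F -> v]
v*(v*F*F*F)*F => v*(v*v*F*F)*F   [F -> v]
v*(v*v*F*F)*F => v*(v*v*v*F)*F   [F -> v]
v*(v*v*v*F)*F => v*(v*v*v*v)*F   [F -> v]
v*(v*v*v*v)*F => v*(v*v*v*v)*v   [F -> v]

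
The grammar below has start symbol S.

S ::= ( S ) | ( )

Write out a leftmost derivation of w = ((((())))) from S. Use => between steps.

S=>(S)=>((S))=>(((S)))=>((((S))))=>((((()))))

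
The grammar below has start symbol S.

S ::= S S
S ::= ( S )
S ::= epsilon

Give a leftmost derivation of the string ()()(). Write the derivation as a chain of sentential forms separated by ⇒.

S ⇒ SS   [S ::= S S]
SS ⇒ SSS   [S ::= S S]
SSS ⇒ SSSS   [S ::= S S]
SSSS ⇒ (S)SSS   [S ::= ( S )]
(S)SSS ⇒ ()SSS   [S ::= epsilon]
()SSS ⇒ ()SSSS   [S ::= S S]
()SSSS ⇒ ()(S)SSS   [S ::= ( S )]
()(S)SSS ⇒ ()()SSS   [S ::= epsilon]
()()SSS ⇒ ()()(S)SS   [S ::= ( S )]
()()(S)SS ⇒ ()()()SS   [S ::= epsilon]
()()()SS ⇒ ()()()S   [S ::= epsilon]
()()()S ⇒ ()()()   [S ::= epsilon]

S⇒SS⇒SSS⇒SSSS⇒(S)SSS⇒()SSS⇒()SSSS⇒()(S)SSS⇒()()SSS⇒()()(S)SS⇒()()()SS⇒()()()S⇒()()()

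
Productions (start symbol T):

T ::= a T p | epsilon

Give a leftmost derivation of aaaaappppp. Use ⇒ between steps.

T⇒aTp⇒aaTpp⇒aaaTppp⇒aaaaTpppp⇒aaaaaTppppp⇒aaaaappppp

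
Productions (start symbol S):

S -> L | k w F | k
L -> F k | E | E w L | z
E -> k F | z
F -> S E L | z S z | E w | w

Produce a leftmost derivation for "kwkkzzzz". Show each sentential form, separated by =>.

S => kwF => kwSEL => kwkEL => kwkkFL => kwkkzSzL => kwkkzLzL => kwkkzEzL => kwkkzzzL => kwkkzzzz

S => kwF   [S -> k w F]
kwF => kwSEL   [F -> S E L]
kwSEL => kwkEL   [S -> k]
kwkEL => kwkkFL   [E -> k F]
kwkkFL => kwkkzSzL   [F -> z S z]
kwkkzSzL => kwkkzLzL   [S -> L]
kwkkzLzL => kwkkzEzL   [L -> E]
kwkkzEzL => kwkkzzzL   [E -> z]
kwkkzzzL => kwkkzzzz   [L -> z]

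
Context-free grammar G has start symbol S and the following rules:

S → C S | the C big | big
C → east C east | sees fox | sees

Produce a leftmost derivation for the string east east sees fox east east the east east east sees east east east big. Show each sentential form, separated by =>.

S => C S   [S → C S]
C S => east C east S   [C → east C east]
east C east S => east east C east east S   [C → east C east]
east east C east east S => east east sees fox east east S   [C → sees fox]
east east sees fox east east S => east east sees fox east east the C big   [S → the C big]
east east sees fox east east the C big => east east sees fox east east the east C east big   [C → east C east]
east east sees fox east east the east C east big => east east sees fox east east the east east C east east big   [C → east C east]
east east sees fox east east the east east C east east big => east east sees fox east east the east east east C east east east big   [C → east C east]
east east sees fox east east the east east east C east east east big => east east sees fox east east the east east east sees east east east big   [C → sees]

S => C S => east C east S => east east C east east S => east east sees fox east east S => east east sees fox east east the C big => east east sees fox east east the east C east big => east east sees fox east east the east east C east east big => east east sees fox east east the east east east C east east east big => east east sees fox east east the east east east sees east east east big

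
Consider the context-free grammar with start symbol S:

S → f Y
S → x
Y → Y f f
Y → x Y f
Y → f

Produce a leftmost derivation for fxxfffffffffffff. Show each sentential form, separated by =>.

S => fY => fYff => fxYfff => fxYfffff => fxYfffffff => fxYfffffffff => fxxYffffffffff => fxxYffffffffffff => fxxfffffffffffff

S => fY   [S → f Y]
fY => fYff   [Y → Y f f]
fYff => fxYfff   [Y → x Y f]
fxYfff => fxYfffff   [Y → Y f f]
fxYfffff => fxYfffffff   [Y → Y f f]
fxYfffffff => fxYfffffffff   [Y → Y f f]
fxYfffffffff => fxxYffffffffff   [Y → x Y f]
fxxYffffffffff => fxxYffffffffffff   [Y → Y f f]
fxxYffffffffffff => fxxfffffffffffff   [Y → f]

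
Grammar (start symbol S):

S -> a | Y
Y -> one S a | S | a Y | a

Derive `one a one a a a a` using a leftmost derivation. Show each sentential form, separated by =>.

S => Y   [S -> Y]
Y => one S a   [Y -> one S a]
one S a => one Y a   [S -> Y]
one Y a => one a Y a   [Y -> a Y]
one a Y a => one a one S a a   [Y -> one S a]
one a one S a a => one a one Y a a   [S -> Y]
one a one Y a a => one a one a Y a a   [Y -> a Y]
one a one a Y a a => one a one a a a a   [Y -> a]

S => Y => one S a => one Y a => one a Y a => one a one S a a => one a one Y a a => one a one a Y a a => one a one a a a a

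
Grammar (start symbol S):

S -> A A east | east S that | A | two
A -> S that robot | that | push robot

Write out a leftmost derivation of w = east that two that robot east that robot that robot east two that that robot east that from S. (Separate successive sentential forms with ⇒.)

S ⇒ east S that ⇒ east A A east that ⇒ east S that robot A east that ⇒ east A that robot A east that ⇒ east S that robot that robot A east that ⇒ east A A east that robot that robot A east that ⇒ east that A east that robot that robot A east that ⇒ east that S that robot east that robot that robot A east that ⇒ east that two that robot east that robot that robot A east that ⇒ east that two that robot east that robot that robot S that robot east that ⇒ east that two that robot east that robot that robot east S that that robot east that ⇒ east that two that robot east that robot that robot east two that that robot east that

S ⇒ east S that   [S -> east S that]
east S that ⇒ east A A east that   [S -> A A east]
east A A east that ⇒ east S that robot A east that   [A -> S that robot]
east S that robot A east that ⇒ east A that robot A east that   [S -> A]
east A that robot A east that ⇒ east S that robot that robot A east that   [A -> S that robot]
east S that robot that robot A east that ⇒ east A A east that robot that robot A east that   [S -> A A east]
east A A east that robot that robot A east that ⇒ east that A east that robot that robot A east that   [A -> that]
east that A east that robot that robot A east that ⇒ east that S that robot east that robot that robot A east that   [A -> S that robot]
east that S that robot east that robot that robot A east that ⇒ east that two that robot east that robot that robot A east that   [S -> two]
east that two that robot east that robot that robot A east that ⇒ east that two that robot east that robot that robot S that robot east that   [A -> S that robot]
east that two that robot east that robot that robot S that robot east that ⇒ east that two that robot east that robot that robot east S that that robot east that   [S -> east S that]
east that two that robot east that robot that robot east S that that robot east that ⇒ east that two that robot east that robot that robot east two that that robot east that   [S -> two]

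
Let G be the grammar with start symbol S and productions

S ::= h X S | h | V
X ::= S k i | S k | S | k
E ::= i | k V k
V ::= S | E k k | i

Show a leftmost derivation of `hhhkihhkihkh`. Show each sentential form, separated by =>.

S => hXS   [S ::= h X S]
hXS => hSkS   [X ::= S k]
hSkS => hhXSkS   [S ::= h X S]
hhXSkS => hhSkiSkS   [X ::= S k i]
hhSkiSkS => hhhkiSkS   [S ::= h]
hhhkiSkS => hhhkihXSkS   [S ::= h X S]
hhhkihXSkS => hhhkihSkiSkS   [X ::= S k i]
hhhkihSkiSkS => hhhkihhkiSkS   [S ::= h]
hhhkihhkiSkS => hhhkihhkihkS   [S ::= h]
hhhkihhkihkS => hhhkihhkihkh   [S ::= h]

S=>hXS=>hSkS=>hhXSkS=>hhSkiSkS=>hhhkiSkS=>hhhkihXSkS=>hhhkihSkiSkS=>hhhkihhkiSkS=>hhhkihhkihkS=>hhhkihhkihkh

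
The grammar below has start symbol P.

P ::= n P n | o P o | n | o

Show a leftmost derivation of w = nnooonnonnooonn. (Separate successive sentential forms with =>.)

P => nPn => nnPnn => nnoPonn => nnooPoonn => nnoooPooonn => nnooonPnooonn => nnooonnPnnooonn => nnooonnonnooonn

P => nPn   [P ::= n P n]
nPn => nnPnn   [P ::= n P n]
nnPnn => nnoPonn   [P ::= o P o]
nnoPonn => nnooPoonn   [P ::= o P o]
nnooPoonn => nnoooPooonn   [P ::= o P o]
nnoooPooonn => nnooonPnooonn   [P ::= n P n]
nnooonPnooonn => nnooonnPnnooonn   [P ::= n P n]
nnooonnPnnooonn => nnooonnonnooonn   [P ::= o]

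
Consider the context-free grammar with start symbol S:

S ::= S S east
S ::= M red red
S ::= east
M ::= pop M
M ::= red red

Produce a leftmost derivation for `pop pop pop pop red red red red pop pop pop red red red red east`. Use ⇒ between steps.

S ⇒ S S east ⇒ M red red S east ⇒ pop M red red S east ⇒ pop pop M red red S east ⇒ pop pop pop M red red S east ⇒ pop pop pop pop M red red S east ⇒ pop pop pop pop red red red red S east ⇒ pop pop pop pop red red red red M red red east ⇒ pop pop pop pop red red red red pop M red red east ⇒ pop pop pop pop red red red red pop pop M red red east ⇒ pop pop pop pop red red red red pop pop pop M red red east ⇒ pop pop pop pop red red red red pop pop pop red red red red east

S ⇒ S S east   [S ::= S S east]
S S east ⇒ M red red S east   [S ::= M red red]
M red red S east ⇒ pop M red red S east   [M ::= pop M]
pop M red red S east ⇒ pop pop M red red S east   [M ::= pop M]
pop pop M red red S east ⇒ pop pop pop M red red S east   [M ::= pop M]
pop pop pop M red red S east ⇒ pop pop pop pop M red red S east   [M ::= pop M]
pop pop pop pop M red red S east ⇒ pop pop pop pop red red red red S east   [M ::= red red]
pop pop pop pop red red red red S east ⇒ pop pop pop pop red red red red M red red east   [S ::= M red red]
pop pop pop pop red red red red M red red east ⇒ pop pop pop pop red red red red pop M red red east   [M ::= pop M]
pop pop pop pop red red red red pop M red red east ⇒ pop pop pop pop red red red red pop pop M red red east   [M ::= pop M]
pop pop pop pop red red red red pop pop M red red east ⇒ pop pop pop pop red red red red pop pop pop M red red east   [M ::= pop M]
pop pop pop pop red red red red pop pop pop M red red east ⇒ pop pop pop pop red red red red pop pop pop red red red red east   [M ::= red red]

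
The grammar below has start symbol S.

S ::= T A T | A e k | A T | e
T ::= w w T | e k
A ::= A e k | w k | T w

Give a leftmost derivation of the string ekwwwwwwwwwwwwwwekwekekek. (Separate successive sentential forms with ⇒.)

S⇒TAT⇒ekAT⇒ekAekT⇒ekAekekT⇒ekTwekekT⇒ekwwTwekekT⇒ekwwwwTwekekT⇒ekwwwwwwTwekekT⇒ekwwwwwwwwTwekekT⇒ekwwwwwwwwwwTwekekT⇒ekwwwwwwwwwwwwTwekekT⇒ekwwwwwwwwwwwwwwTwekekT⇒ekwwwwwwwwwwwwwwekwekekT⇒ekwwwwwwwwwwwwwwekwekekek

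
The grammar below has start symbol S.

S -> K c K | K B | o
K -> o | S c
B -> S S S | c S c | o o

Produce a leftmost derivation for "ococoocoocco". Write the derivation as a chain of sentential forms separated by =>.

S => KcK => SccK => KBccK => ScBccK => KBcBccK => ScBcBccK => KcKcBcBccK => ocKcBcBccK => ococBcBccK => ococoocBccK => ococoocooccK => ococoocoocco

S => KcK   [S -> K c K]
KcK => SccK   [K -> S c]
SccK => KBccK   [S -> K B]
KBccK => ScBccK   [K -> S c]
ScBccK => KBcBccK   [S -> K B]
KBcBccK => ScBcBccK   [K -> S c]
ScBcBccK => KcKcBcBccK   [S -> K c K]
KcKcBcBccK => ocKcBcBccK   [K -> o]
ocKcBcBccK => ococBcBccK   [K -> o]
ococBcBccK => ococoocBccK   [B -> o o]
ococoocBccK => ococoocooccK   [B -> o o]
ococoocooccK => ococoocoocco   [K -> o]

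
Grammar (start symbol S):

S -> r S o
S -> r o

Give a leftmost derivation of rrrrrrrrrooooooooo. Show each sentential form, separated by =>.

S => rSo => rrSoo => rrrSooo => rrrrSoooo => rrrrrSooooo => rrrrrrSoooooo => rrrrrrrSooooooo => rrrrrrrrSoooooooo => rrrrrrrrrooooooooo

S => rSo   [S -> r S o]
rSo => rrSoo   [S -> r S o]
rrSoo => rrrSooo   [S -> r S o]
rrrSooo => rrrrSoooo   [S -> r S o]
rrrrSoooo => rrrrrSooooo   [S -> r S o]
rrrrrSooooo => rrrrrrSoooooo   [S -> r S o]
rrrrrrSoooooo => rrrrrrrSooooooo   [S -> r S o]
rrrrrrrSooooooo => rrrrrrrrSoooooooo   [S -> r S o]
rrrrrrrrSoooooooo => rrrrrrrrrooooooooo   [S -> r o]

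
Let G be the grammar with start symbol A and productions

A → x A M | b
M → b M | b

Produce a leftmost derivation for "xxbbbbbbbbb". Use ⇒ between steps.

A ⇒ xAM ⇒ xxAMM ⇒ xxbMM ⇒ xxbbM ⇒ xxbbbM ⇒ xxbbbbM ⇒ xxbbbbbM ⇒ xxbbbbbbM ⇒ xxbbbbbbbM ⇒ xxbbbbbbbbM ⇒ xxbbbbbbbbb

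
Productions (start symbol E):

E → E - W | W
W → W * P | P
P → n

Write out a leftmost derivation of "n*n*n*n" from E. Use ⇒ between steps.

E ⇒ W ⇒ W*P ⇒ W*P*P ⇒ W*P*P*P ⇒ P*P*P*P ⇒ n*P*P*P ⇒ n*n*P*P ⇒ n*n*n*P ⇒ n*n*n*n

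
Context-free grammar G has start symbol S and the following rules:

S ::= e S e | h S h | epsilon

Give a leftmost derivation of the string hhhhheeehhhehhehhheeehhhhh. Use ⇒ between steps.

S ⇒ hSh ⇒ hhShh ⇒ hhhShhh ⇒ hhhhShhhh ⇒ hhhhhShhhhh ⇒ hhhhheSehhhhh ⇒ hhhhheeSeehhhhh ⇒ hhhhheeeSeeehhhhh ⇒ hhhhheeehSheeehhhhh ⇒ hhhhheeehhShheeehhhhh ⇒ hhhhheeehhhShhheeehhhhh ⇒ hhhhheeehhheSehhheeehhhhh ⇒ hhhhheeehhhehShehhheeehhhhh ⇒ hhhhheeehhhehhehhheeehhhhh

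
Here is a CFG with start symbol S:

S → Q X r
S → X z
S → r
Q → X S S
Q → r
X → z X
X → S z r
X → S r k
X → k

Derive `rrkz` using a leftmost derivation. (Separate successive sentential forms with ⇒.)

S⇒Xz⇒Srkz⇒rrkz

S ⇒ Xz   [S → X z]
Xz ⇒ Srkz   [X → S r k]
Srkz ⇒ rrkz   [S → r]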